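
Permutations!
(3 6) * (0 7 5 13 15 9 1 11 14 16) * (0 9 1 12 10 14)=(0 7 5 13 15 1 11)(3 6)(9 12 10 14 16)=[7, 11, 2, 6, 4, 13, 3, 5, 8, 12, 14, 0, 10, 15, 16, 1, 9]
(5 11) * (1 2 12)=(1 2 12)(5 11)=[0, 2, 12, 3, 4, 11, 6, 7, 8, 9, 10, 5, 1]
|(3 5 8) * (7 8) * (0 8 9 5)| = |(0 8 3)(5 7 9)| = 3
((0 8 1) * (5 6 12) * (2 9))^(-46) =(0 1 8)(5 12 6) =[1, 8, 2, 3, 4, 12, 5, 7, 0, 9, 10, 11, 6]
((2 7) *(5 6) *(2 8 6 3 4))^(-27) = (2 7 8 6 5 3 4) = [0, 1, 7, 4, 2, 3, 5, 8, 6]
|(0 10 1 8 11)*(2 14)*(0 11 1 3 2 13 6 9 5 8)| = 11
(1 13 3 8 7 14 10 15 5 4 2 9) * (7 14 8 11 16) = (1 13 3 11 16 7 8 14 10 15 5 4 2 9) = [0, 13, 9, 11, 2, 4, 6, 8, 14, 1, 15, 16, 12, 3, 10, 5, 7]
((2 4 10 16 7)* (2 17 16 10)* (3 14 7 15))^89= [0, 1, 4, 15, 2, 5, 6, 14, 8, 9, 10, 11, 12, 13, 3, 16, 17, 7]= (2 4)(3 15 16 17 7 14)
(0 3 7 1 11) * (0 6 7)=(0 3)(1 11 6 7)=[3, 11, 2, 0, 4, 5, 7, 1, 8, 9, 10, 6]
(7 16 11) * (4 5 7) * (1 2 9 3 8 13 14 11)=[0, 2, 9, 8, 5, 7, 6, 16, 13, 3, 10, 4, 12, 14, 11, 15, 1]=(1 2 9 3 8 13 14 11 4 5 7 16)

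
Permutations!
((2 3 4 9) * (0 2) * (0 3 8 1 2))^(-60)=[0, 1, 2, 3, 4, 5, 6, 7, 8, 9]=(9)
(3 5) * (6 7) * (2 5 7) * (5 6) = (2 6)(3 7 5) = [0, 1, 6, 7, 4, 3, 2, 5]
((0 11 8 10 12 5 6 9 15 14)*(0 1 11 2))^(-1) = (0 2)(1 14 15 9 6 5 12 10 8 11) = [2, 14, 0, 3, 4, 12, 5, 7, 11, 6, 8, 1, 10, 13, 15, 9]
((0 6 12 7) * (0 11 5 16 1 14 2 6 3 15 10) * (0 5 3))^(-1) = [0, 16, 14, 11, 4, 10, 2, 12, 8, 9, 15, 7, 6, 13, 1, 3, 5] = (1 16 5 10 15 3 11 7 12 6 2 14)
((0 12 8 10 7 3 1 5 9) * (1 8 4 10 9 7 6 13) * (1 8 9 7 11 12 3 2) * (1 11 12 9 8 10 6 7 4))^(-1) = (0 9 11 2 7 10 13 6 4 8 3)(1 12 5) = [9, 12, 7, 0, 8, 1, 4, 10, 3, 11, 13, 2, 5, 6]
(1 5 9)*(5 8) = (1 8 5 9) = [0, 8, 2, 3, 4, 9, 6, 7, 5, 1]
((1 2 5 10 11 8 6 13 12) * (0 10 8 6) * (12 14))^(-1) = (0 8 5 2 1 12 14 13 6 11 10) = [8, 12, 1, 3, 4, 2, 11, 7, 5, 9, 0, 10, 14, 6, 13]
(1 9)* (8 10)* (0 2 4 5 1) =[2, 9, 4, 3, 5, 1, 6, 7, 10, 0, 8] =(0 2 4 5 1 9)(8 10)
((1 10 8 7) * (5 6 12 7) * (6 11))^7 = (1 7 12 6 11 5 8 10) = [0, 7, 2, 3, 4, 8, 11, 12, 10, 9, 1, 5, 6]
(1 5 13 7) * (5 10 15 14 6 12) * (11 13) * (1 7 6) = (1 10 15 14)(5 11 13 6 12) = [0, 10, 2, 3, 4, 11, 12, 7, 8, 9, 15, 13, 5, 6, 1, 14]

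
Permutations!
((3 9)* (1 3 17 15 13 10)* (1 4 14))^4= (1 15 14 17 4 9 10 3 13)= [0, 15, 2, 13, 9, 5, 6, 7, 8, 10, 3, 11, 12, 1, 17, 14, 16, 4]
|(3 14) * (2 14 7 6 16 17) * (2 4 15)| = 9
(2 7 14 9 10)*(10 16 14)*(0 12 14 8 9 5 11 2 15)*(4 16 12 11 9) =[11, 1, 7, 3, 16, 9, 6, 10, 4, 12, 15, 2, 14, 13, 5, 0, 8] =(0 11 2 7 10 15)(4 16 8)(5 9 12 14)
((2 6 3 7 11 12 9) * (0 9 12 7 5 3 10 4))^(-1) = (12)(0 4 10 6 2 9)(3 5)(7 11) = [4, 1, 9, 5, 10, 3, 2, 11, 8, 0, 6, 7, 12]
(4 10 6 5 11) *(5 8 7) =(4 10 6 8 7 5 11) =[0, 1, 2, 3, 10, 11, 8, 5, 7, 9, 6, 4]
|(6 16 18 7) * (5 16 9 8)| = 7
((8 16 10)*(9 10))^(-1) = (8 10 9 16) = [0, 1, 2, 3, 4, 5, 6, 7, 10, 16, 9, 11, 12, 13, 14, 15, 8]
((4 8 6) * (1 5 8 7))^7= (1 5 8 6 4 7)= [0, 5, 2, 3, 7, 8, 4, 1, 6]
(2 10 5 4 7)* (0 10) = (0 10 5 4 7 2) = [10, 1, 0, 3, 7, 4, 6, 2, 8, 9, 5]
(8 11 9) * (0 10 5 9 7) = (0 10 5 9 8 11 7) = [10, 1, 2, 3, 4, 9, 6, 0, 11, 8, 5, 7]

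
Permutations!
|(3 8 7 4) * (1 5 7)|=|(1 5 7 4 3 8)|=6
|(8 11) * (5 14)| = |(5 14)(8 11)| = 2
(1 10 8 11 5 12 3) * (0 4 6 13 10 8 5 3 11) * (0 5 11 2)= [4, 8, 0, 1, 6, 12, 13, 7, 5, 9, 11, 3, 2, 10]= (0 4 6 13 10 11 3 1 8 5 12 2)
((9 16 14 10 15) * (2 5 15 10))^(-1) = (2 14 16 9 15 5) = [0, 1, 14, 3, 4, 2, 6, 7, 8, 15, 10, 11, 12, 13, 16, 5, 9]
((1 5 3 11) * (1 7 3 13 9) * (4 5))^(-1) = [0, 9, 2, 7, 1, 4, 6, 11, 8, 13, 10, 3, 12, 5] = (1 9 13 5 4)(3 7 11)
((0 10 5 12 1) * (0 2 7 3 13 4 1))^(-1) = (0 12 5 10)(1 4 13 3 7 2) = [12, 4, 1, 7, 13, 10, 6, 2, 8, 9, 0, 11, 5, 3]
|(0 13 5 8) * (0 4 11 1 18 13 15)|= |(0 15)(1 18 13 5 8 4 11)|= 14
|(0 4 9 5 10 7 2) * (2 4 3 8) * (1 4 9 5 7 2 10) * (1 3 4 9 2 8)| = 8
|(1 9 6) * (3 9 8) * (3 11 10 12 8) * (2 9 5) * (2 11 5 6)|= |(1 3 6)(2 9)(5 11 10 12 8)|= 30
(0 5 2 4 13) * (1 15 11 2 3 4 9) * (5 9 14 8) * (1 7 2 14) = (0 9 7 2 1 15 11 14 8 5 3 4 13) = [9, 15, 1, 4, 13, 3, 6, 2, 5, 7, 10, 14, 12, 0, 8, 11]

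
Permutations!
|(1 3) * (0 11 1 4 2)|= 6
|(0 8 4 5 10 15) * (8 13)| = |(0 13 8 4 5 10 15)| = 7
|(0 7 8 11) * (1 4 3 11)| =|(0 7 8 1 4 3 11)| =7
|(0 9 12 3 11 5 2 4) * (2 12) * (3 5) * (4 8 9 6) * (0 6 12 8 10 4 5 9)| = 18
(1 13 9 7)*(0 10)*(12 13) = (0 10)(1 12 13 9 7) = [10, 12, 2, 3, 4, 5, 6, 1, 8, 7, 0, 11, 13, 9]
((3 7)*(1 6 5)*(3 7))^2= (7)(1 5 6)= [0, 5, 2, 3, 4, 6, 1, 7]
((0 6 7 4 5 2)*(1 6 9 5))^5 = [9, 6, 0, 3, 1, 2, 7, 4, 8, 5] = (0 9 5 2)(1 6 7 4)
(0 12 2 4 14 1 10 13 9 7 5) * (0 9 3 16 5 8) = (0 12 2 4 14 1 10 13 3 16 5 9 7 8) = [12, 10, 4, 16, 14, 9, 6, 8, 0, 7, 13, 11, 2, 3, 1, 15, 5]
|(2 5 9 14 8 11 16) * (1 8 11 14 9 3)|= |(1 8 14 11 16 2 5 3)|= 8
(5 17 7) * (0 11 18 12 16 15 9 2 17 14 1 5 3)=(0 11 18 12 16 15 9 2 17 7 3)(1 5 14)=[11, 5, 17, 0, 4, 14, 6, 3, 8, 2, 10, 18, 16, 13, 1, 9, 15, 7, 12]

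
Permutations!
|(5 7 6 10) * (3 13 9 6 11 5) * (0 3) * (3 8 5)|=10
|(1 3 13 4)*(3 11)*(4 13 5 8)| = |(13)(1 11 3 5 8 4)| = 6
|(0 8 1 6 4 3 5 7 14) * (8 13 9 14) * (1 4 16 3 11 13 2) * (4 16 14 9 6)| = 40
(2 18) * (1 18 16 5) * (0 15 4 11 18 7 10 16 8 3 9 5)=(0 15 4 11 18 2 8 3 9 5 1 7 10 16)=[15, 7, 8, 9, 11, 1, 6, 10, 3, 5, 16, 18, 12, 13, 14, 4, 0, 17, 2]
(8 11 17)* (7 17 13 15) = [0, 1, 2, 3, 4, 5, 6, 17, 11, 9, 10, 13, 12, 15, 14, 7, 16, 8] = (7 17 8 11 13 15)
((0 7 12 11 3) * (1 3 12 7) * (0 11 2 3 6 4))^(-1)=(0 4 6 1)(2 12 11 3)=[4, 0, 12, 2, 6, 5, 1, 7, 8, 9, 10, 3, 11]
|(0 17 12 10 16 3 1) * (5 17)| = 8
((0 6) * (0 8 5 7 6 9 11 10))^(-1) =[10, 1, 2, 3, 4, 8, 7, 5, 6, 0, 11, 9] =(0 10 11 9)(5 8 6 7)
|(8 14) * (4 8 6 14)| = 2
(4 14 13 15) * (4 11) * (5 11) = (4 14 13 15 5 11) = [0, 1, 2, 3, 14, 11, 6, 7, 8, 9, 10, 4, 12, 15, 13, 5]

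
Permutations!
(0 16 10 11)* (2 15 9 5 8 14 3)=(0 16 10 11)(2 15 9 5 8 14 3)=[16, 1, 15, 2, 4, 8, 6, 7, 14, 5, 11, 0, 12, 13, 3, 9, 10]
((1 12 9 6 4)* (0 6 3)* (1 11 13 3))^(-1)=[3, 9, 2, 13, 6, 5, 0, 7, 8, 12, 10, 4, 1, 11]=(0 3 13 11 4 6)(1 9 12)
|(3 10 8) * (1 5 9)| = |(1 5 9)(3 10 8)| = 3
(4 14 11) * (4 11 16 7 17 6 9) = (4 14 16 7 17 6 9) = [0, 1, 2, 3, 14, 5, 9, 17, 8, 4, 10, 11, 12, 13, 16, 15, 7, 6]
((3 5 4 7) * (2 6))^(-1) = [0, 1, 6, 7, 5, 3, 2, 4] = (2 6)(3 7 4 5)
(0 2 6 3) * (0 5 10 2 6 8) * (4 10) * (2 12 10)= [6, 1, 8, 5, 2, 4, 3, 7, 0, 9, 12, 11, 10]= (0 6 3 5 4 2 8)(10 12)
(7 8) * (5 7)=[0, 1, 2, 3, 4, 7, 6, 8, 5]=(5 7 8)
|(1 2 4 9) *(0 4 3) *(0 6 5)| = |(0 4 9 1 2 3 6 5)| = 8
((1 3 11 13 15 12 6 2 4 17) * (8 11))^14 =(1 11 12 4 3 13 6 17 8 15 2) =[0, 11, 1, 13, 3, 5, 17, 7, 15, 9, 10, 12, 4, 6, 14, 2, 16, 8]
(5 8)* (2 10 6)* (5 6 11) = (2 10 11 5 8 6) = [0, 1, 10, 3, 4, 8, 2, 7, 6, 9, 11, 5]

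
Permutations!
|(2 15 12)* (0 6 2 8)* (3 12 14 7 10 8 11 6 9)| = |(0 9 3 12 11 6 2 15 14 7 10 8)| = 12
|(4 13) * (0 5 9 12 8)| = 10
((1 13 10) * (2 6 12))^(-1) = (1 10 13)(2 12 6) = [0, 10, 12, 3, 4, 5, 2, 7, 8, 9, 13, 11, 6, 1]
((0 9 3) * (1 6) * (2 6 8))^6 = [0, 2, 1, 3, 4, 5, 8, 7, 6, 9] = (9)(1 2)(6 8)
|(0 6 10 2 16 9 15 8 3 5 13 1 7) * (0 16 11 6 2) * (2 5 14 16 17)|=30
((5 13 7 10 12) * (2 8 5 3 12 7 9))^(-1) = (2 9 13 5 8)(3 12)(7 10) = [0, 1, 9, 12, 4, 8, 6, 10, 2, 13, 7, 11, 3, 5]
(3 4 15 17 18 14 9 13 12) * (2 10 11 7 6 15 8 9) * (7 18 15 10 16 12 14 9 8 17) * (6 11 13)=(2 16 12 3 4 17 15 7 11 18 9 6 10 13 14)=[0, 1, 16, 4, 17, 5, 10, 11, 8, 6, 13, 18, 3, 14, 2, 7, 12, 15, 9]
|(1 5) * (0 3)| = 2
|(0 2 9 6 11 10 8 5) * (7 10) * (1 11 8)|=|(0 2 9 6 8 5)(1 11 7 10)|=12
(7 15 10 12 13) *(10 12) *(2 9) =(2 9)(7 15 12 13) =[0, 1, 9, 3, 4, 5, 6, 15, 8, 2, 10, 11, 13, 7, 14, 12]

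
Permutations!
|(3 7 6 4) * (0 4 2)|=6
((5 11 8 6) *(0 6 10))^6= [0, 1, 2, 3, 4, 5, 6, 7, 8, 9, 10, 11]= (11)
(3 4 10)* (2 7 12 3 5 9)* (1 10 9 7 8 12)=(1 10 5 7)(2 8 12 3 4 9)=[0, 10, 8, 4, 9, 7, 6, 1, 12, 2, 5, 11, 3]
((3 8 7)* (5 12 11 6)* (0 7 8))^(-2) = (0 7 3)(5 11)(6 12) = [7, 1, 2, 0, 4, 11, 12, 3, 8, 9, 10, 5, 6]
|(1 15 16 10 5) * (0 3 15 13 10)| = |(0 3 15 16)(1 13 10 5)| = 4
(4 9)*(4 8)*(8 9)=[0, 1, 2, 3, 8, 5, 6, 7, 4, 9]=(9)(4 8)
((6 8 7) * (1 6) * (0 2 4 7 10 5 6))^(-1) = (0 1 7 4 2)(5 10 8 6) = [1, 7, 0, 3, 2, 10, 5, 4, 6, 9, 8]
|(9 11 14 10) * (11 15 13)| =6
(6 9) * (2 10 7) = (2 10 7)(6 9) = [0, 1, 10, 3, 4, 5, 9, 2, 8, 6, 7]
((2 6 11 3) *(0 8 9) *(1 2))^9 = [0, 3, 1, 11, 4, 5, 2, 7, 8, 9, 10, 6] = (1 3 11 6 2)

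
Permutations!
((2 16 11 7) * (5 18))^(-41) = (2 7 11 16)(5 18) = [0, 1, 7, 3, 4, 18, 6, 11, 8, 9, 10, 16, 12, 13, 14, 15, 2, 17, 5]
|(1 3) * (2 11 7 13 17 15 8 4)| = |(1 3)(2 11 7 13 17 15 8 4)| = 8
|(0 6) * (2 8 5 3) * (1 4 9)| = 12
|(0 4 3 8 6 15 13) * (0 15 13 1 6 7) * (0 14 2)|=|(0 4 3 8 7 14 2)(1 6 13 15)|=28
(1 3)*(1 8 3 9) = (1 9)(3 8) = [0, 9, 2, 8, 4, 5, 6, 7, 3, 1]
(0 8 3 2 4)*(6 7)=(0 8 3 2 4)(6 7)=[8, 1, 4, 2, 0, 5, 7, 6, 3]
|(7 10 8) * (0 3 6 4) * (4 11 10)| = 8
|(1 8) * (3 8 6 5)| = 5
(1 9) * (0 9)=(0 9 1)=[9, 0, 2, 3, 4, 5, 6, 7, 8, 1]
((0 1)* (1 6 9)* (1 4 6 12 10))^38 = (0 10)(1 12)(4 9 6) = [10, 12, 2, 3, 9, 5, 4, 7, 8, 6, 0, 11, 1]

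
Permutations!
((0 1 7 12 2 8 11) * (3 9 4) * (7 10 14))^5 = (0 12 1 2 10 8 14 11 7)(3 4 9) = [12, 2, 10, 4, 9, 5, 6, 0, 14, 3, 8, 7, 1, 13, 11]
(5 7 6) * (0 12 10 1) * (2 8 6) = (0 12 10 1)(2 8 6 5 7) = [12, 0, 8, 3, 4, 7, 5, 2, 6, 9, 1, 11, 10]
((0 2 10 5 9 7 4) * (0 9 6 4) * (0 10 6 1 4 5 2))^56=(10)=[0, 1, 2, 3, 4, 5, 6, 7, 8, 9, 10]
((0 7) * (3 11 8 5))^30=(3 8)(5 11)=[0, 1, 2, 8, 4, 11, 6, 7, 3, 9, 10, 5]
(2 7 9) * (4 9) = (2 7 4 9) = [0, 1, 7, 3, 9, 5, 6, 4, 8, 2]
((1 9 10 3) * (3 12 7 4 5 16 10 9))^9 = (1 3)(4 10)(5 12)(7 16) = [0, 3, 2, 1, 10, 12, 6, 16, 8, 9, 4, 11, 5, 13, 14, 15, 7]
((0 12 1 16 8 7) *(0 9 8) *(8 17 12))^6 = [1, 17, 2, 3, 4, 5, 6, 0, 16, 8, 10, 11, 9, 13, 14, 15, 12, 7] = (0 1 17 7)(8 16 12 9)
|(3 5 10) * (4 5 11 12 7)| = 7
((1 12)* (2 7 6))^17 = [0, 12, 6, 3, 4, 5, 7, 2, 8, 9, 10, 11, 1] = (1 12)(2 6 7)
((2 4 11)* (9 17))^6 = (17) = [0, 1, 2, 3, 4, 5, 6, 7, 8, 9, 10, 11, 12, 13, 14, 15, 16, 17]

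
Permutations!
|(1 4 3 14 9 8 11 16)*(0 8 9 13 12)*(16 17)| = |(0 8 11 17 16 1 4 3 14 13 12)| = 11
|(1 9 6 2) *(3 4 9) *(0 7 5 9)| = |(0 7 5 9 6 2 1 3 4)| = 9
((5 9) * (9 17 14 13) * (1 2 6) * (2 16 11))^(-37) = [0, 2, 16, 3, 4, 13, 11, 7, 8, 14, 10, 1, 12, 17, 5, 15, 6, 9] = (1 2 16 6 11)(5 13 17 9 14)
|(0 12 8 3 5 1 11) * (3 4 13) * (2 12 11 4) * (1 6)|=6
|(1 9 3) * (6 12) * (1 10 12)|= |(1 9 3 10 12 6)|= 6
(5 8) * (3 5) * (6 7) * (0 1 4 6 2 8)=[1, 4, 8, 5, 6, 0, 7, 2, 3]=(0 1 4 6 7 2 8 3 5)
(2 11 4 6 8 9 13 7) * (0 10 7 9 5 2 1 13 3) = (0 10 7 1 13 9 3)(2 11 4 6 8 5) = [10, 13, 11, 0, 6, 2, 8, 1, 5, 3, 7, 4, 12, 9]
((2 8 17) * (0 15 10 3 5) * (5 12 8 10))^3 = (2 12)(3 17)(8 10) = [0, 1, 12, 17, 4, 5, 6, 7, 10, 9, 8, 11, 2, 13, 14, 15, 16, 3]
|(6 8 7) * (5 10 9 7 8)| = |(5 10 9 7 6)| = 5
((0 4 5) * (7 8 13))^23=(0 5 4)(7 13 8)=[5, 1, 2, 3, 0, 4, 6, 13, 7, 9, 10, 11, 12, 8]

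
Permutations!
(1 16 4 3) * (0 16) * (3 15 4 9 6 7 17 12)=(0 16 9 6 7 17 12 3 1)(4 15)=[16, 0, 2, 1, 15, 5, 7, 17, 8, 6, 10, 11, 3, 13, 14, 4, 9, 12]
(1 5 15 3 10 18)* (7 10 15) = [0, 5, 2, 15, 4, 7, 6, 10, 8, 9, 18, 11, 12, 13, 14, 3, 16, 17, 1] = (1 5 7 10 18)(3 15)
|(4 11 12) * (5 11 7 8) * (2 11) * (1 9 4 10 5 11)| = |(1 9 4 7 8 11 12 10 5 2)| = 10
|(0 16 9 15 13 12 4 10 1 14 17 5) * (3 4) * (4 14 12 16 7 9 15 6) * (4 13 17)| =|(0 7 9 6 13 16 15 17 5)(1 12 3 14 4 10)| =18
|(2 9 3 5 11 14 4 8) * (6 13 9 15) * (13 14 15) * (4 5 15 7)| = 12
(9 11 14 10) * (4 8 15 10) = [0, 1, 2, 3, 8, 5, 6, 7, 15, 11, 9, 14, 12, 13, 4, 10] = (4 8 15 10 9 11 14)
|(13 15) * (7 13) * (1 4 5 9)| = 12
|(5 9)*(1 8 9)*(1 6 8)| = 4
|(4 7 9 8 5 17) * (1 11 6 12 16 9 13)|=12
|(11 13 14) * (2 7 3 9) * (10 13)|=4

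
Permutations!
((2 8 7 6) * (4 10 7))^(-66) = (10) = [0, 1, 2, 3, 4, 5, 6, 7, 8, 9, 10]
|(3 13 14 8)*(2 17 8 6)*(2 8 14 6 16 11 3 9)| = |(2 17 14 16 11 3 13 6 8 9)| = 10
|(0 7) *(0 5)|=|(0 7 5)|=3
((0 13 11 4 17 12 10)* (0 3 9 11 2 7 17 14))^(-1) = [14, 1, 13, 10, 11, 5, 6, 2, 8, 3, 12, 9, 17, 0, 4, 15, 16, 7] = (0 14 4 11 9 3 10 12 17 7 2 13)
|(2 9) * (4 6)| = |(2 9)(4 6)| = 2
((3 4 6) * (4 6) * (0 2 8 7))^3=(0 7 8 2)(3 6)=[7, 1, 0, 6, 4, 5, 3, 8, 2]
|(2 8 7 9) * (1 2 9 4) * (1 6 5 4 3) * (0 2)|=6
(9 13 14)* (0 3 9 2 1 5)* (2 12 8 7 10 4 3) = (0 2 1 5)(3 9 13 14 12 8 7 10 4) = [2, 5, 1, 9, 3, 0, 6, 10, 7, 13, 4, 11, 8, 14, 12]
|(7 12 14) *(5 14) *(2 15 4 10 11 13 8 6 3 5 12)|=|(2 15 4 10 11 13 8 6 3 5 14 7)|=12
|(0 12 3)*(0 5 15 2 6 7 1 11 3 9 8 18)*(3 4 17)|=|(0 12 9 8 18)(1 11 4 17 3 5 15 2 6 7)|=10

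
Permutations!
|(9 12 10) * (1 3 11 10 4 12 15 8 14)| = 8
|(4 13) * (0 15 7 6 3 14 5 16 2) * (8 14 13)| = |(0 15 7 6 3 13 4 8 14 5 16 2)| = 12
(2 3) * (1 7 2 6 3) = (1 7 2)(3 6) = [0, 7, 1, 6, 4, 5, 3, 2]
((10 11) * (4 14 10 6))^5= (14)= [0, 1, 2, 3, 4, 5, 6, 7, 8, 9, 10, 11, 12, 13, 14]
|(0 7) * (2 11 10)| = 6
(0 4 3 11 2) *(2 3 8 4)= [2, 1, 0, 11, 8, 5, 6, 7, 4, 9, 10, 3]= (0 2)(3 11)(4 8)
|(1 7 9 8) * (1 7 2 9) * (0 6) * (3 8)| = 6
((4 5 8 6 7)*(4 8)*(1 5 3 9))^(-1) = (1 9 3 4 5)(6 8 7) = [0, 9, 2, 4, 5, 1, 8, 6, 7, 3]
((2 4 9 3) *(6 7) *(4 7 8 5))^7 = (2 3 9 4 5 8 6 7) = [0, 1, 3, 9, 5, 8, 7, 2, 6, 4]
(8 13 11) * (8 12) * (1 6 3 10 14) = (1 6 3 10 14)(8 13 11 12) = [0, 6, 2, 10, 4, 5, 3, 7, 13, 9, 14, 12, 8, 11, 1]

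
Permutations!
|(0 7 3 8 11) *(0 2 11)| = |(0 7 3 8)(2 11)| = 4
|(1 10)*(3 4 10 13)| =5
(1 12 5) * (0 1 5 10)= [1, 12, 2, 3, 4, 5, 6, 7, 8, 9, 0, 11, 10]= (0 1 12 10)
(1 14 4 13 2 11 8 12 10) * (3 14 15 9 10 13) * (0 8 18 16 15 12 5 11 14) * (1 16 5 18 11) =(0 8 18 5 1 12 13 2 14 4 3)(9 10 16 15) =[8, 12, 14, 0, 3, 1, 6, 7, 18, 10, 16, 11, 13, 2, 4, 9, 15, 17, 5]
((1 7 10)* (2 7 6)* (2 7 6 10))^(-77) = (1 10)(2 6 7) = [0, 10, 6, 3, 4, 5, 7, 2, 8, 9, 1]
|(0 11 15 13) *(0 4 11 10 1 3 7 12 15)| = 10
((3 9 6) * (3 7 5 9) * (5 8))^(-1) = (5 8 7 6 9) = [0, 1, 2, 3, 4, 8, 9, 6, 7, 5]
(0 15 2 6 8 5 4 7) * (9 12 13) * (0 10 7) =(0 15 2 6 8 5 4)(7 10)(9 12 13) =[15, 1, 6, 3, 0, 4, 8, 10, 5, 12, 7, 11, 13, 9, 14, 2]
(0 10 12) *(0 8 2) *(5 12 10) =(0 5 12 8 2) =[5, 1, 0, 3, 4, 12, 6, 7, 2, 9, 10, 11, 8]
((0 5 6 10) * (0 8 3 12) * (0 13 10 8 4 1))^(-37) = [8, 6, 2, 10, 5, 3, 12, 7, 13, 9, 0, 11, 4, 1] = (0 8 13 1 6 12 4 5 3 10)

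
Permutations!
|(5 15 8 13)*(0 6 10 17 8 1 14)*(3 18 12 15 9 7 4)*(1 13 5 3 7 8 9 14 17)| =90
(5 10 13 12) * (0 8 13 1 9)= (0 8 13 12 5 10 1 9)= [8, 9, 2, 3, 4, 10, 6, 7, 13, 0, 1, 11, 5, 12]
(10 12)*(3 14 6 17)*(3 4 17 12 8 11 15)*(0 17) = [17, 1, 2, 14, 0, 5, 12, 7, 11, 9, 8, 15, 10, 13, 6, 3, 16, 4] = (0 17 4)(3 14 6 12 10 8 11 15)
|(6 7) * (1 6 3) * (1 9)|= 5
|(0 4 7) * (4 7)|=2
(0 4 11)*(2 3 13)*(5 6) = (0 4 11)(2 3 13)(5 6) = [4, 1, 3, 13, 11, 6, 5, 7, 8, 9, 10, 0, 12, 2]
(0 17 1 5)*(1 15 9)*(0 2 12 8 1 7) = (0 17 15 9 7)(1 5 2 12 8) = [17, 5, 12, 3, 4, 2, 6, 0, 1, 7, 10, 11, 8, 13, 14, 9, 16, 15]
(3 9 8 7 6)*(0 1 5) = [1, 5, 2, 9, 4, 0, 3, 6, 7, 8] = (0 1 5)(3 9 8 7 6)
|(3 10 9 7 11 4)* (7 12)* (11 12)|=|(3 10 9 11 4)(7 12)|=10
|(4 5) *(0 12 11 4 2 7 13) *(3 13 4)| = 20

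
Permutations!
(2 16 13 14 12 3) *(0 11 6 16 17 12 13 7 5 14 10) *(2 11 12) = [12, 1, 17, 11, 4, 14, 16, 5, 8, 9, 0, 6, 3, 10, 13, 15, 7, 2] = (0 12 3 11 6 16 7 5 14 13 10)(2 17)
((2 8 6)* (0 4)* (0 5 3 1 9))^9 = (0 3)(1 4)(5 9) = [3, 4, 2, 0, 1, 9, 6, 7, 8, 5]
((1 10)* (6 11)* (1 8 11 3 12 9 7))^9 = (12) = [0, 1, 2, 3, 4, 5, 6, 7, 8, 9, 10, 11, 12]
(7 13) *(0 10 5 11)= (0 10 5 11)(7 13)= [10, 1, 2, 3, 4, 11, 6, 13, 8, 9, 5, 0, 12, 7]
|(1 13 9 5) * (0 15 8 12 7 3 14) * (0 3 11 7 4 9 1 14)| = |(0 15 8 12 4 9 5 14 3)(1 13)(7 11)| = 18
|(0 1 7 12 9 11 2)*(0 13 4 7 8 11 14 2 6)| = |(0 1 8 11 6)(2 13 4 7 12 9 14)| = 35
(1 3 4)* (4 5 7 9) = (1 3 5 7 9 4) = [0, 3, 2, 5, 1, 7, 6, 9, 8, 4]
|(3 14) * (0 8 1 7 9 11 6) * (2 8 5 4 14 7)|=|(0 5 4 14 3 7 9 11 6)(1 2 8)|=9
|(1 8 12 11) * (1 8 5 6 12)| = 6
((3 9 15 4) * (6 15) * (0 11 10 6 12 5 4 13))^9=(0 6)(3 4 5 12 9)(10 13)(11 15)=[6, 1, 2, 4, 5, 12, 0, 7, 8, 3, 13, 15, 9, 10, 14, 11]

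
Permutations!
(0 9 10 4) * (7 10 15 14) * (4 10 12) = (0 9 15 14 7 12 4) = [9, 1, 2, 3, 0, 5, 6, 12, 8, 15, 10, 11, 4, 13, 7, 14]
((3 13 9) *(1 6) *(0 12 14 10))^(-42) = (0 14)(10 12) = [14, 1, 2, 3, 4, 5, 6, 7, 8, 9, 12, 11, 10, 13, 0]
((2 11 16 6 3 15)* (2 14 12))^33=(2 11 16 6 3 15 14 12)=[0, 1, 11, 15, 4, 5, 3, 7, 8, 9, 10, 16, 2, 13, 12, 14, 6]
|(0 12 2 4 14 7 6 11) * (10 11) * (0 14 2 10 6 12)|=|(2 4)(7 12 10 11 14)|=10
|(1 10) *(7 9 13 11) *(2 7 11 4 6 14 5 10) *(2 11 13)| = |(1 11 13 4 6 14 5 10)(2 7 9)| = 24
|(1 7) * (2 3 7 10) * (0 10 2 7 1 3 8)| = |(0 10 7 3 1 2 8)| = 7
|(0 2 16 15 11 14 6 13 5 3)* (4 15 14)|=24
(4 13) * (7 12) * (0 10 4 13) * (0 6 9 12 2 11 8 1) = [10, 0, 11, 3, 6, 5, 9, 2, 1, 12, 4, 8, 7, 13] = (13)(0 10 4 6 9 12 7 2 11 8 1)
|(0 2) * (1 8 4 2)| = 5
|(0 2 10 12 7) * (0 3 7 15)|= |(0 2 10 12 15)(3 7)|= 10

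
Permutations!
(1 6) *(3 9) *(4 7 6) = [0, 4, 2, 9, 7, 5, 1, 6, 8, 3] = (1 4 7 6)(3 9)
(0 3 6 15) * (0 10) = (0 3 6 15 10) = [3, 1, 2, 6, 4, 5, 15, 7, 8, 9, 0, 11, 12, 13, 14, 10]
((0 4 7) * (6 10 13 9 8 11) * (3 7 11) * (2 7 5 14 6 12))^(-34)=(0 11 2)(3 9 10 14)(4 12 7)(5 8 13 6)=[11, 1, 0, 9, 12, 8, 5, 4, 13, 10, 14, 2, 7, 6, 3]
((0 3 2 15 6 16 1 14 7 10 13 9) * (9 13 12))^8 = (0 7 6)(1 2 12)(3 10 16)(9 14 15) = [7, 2, 12, 10, 4, 5, 0, 6, 8, 14, 16, 11, 1, 13, 15, 9, 3]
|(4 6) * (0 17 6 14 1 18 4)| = |(0 17 6)(1 18 4 14)| = 12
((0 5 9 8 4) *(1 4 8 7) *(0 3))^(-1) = [3, 7, 2, 4, 1, 0, 6, 9, 8, 5] = (0 3 4 1 7 9 5)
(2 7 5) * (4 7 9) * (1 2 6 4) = (1 2 9)(4 7 5 6) = [0, 2, 9, 3, 7, 6, 4, 5, 8, 1]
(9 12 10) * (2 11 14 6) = (2 11 14 6)(9 12 10) = [0, 1, 11, 3, 4, 5, 2, 7, 8, 12, 9, 14, 10, 13, 6]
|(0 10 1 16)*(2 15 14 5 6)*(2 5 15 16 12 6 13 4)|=10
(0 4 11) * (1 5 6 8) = (0 4 11)(1 5 6 8) = [4, 5, 2, 3, 11, 6, 8, 7, 1, 9, 10, 0]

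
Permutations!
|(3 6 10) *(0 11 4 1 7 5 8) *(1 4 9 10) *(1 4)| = |(0 11 9 10 3 6 4 1 7 5 8)| = 11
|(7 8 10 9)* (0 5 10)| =6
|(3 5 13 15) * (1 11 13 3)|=4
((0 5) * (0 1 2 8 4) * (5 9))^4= (0 2 9 8 5 4 1)= [2, 0, 9, 3, 1, 4, 6, 7, 5, 8]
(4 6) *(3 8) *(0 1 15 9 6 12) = (0 1 15 9 6 4 12)(3 8) = [1, 15, 2, 8, 12, 5, 4, 7, 3, 6, 10, 11, 0, 13, 14, 9]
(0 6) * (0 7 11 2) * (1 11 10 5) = (0 6 7 10 5 1 11 2) = [6, 11, 0, 3, 4, 1, 7, 10, 8, 9, 5, 2]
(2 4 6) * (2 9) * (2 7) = (2 4 6 9 7) = [0, 1, 4, 3, 6, 5, 9, 2, 8, 7]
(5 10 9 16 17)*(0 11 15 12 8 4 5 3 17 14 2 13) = (0 11 15 12 8 4 5 10 9 16 14 2 13)(3 17) = [11, 1, 13, 17, 5, 10, 6, 7, 4, 16, 9, 15, 8, 0, 2, 12, 14, 3]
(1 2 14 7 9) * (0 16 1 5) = (0 16 1 2 14 7 9 5) = [16, 2, 14, 3, 4, 0, 6, 9, 8, 5, 10, 11, 12, 13, 7, 15, 1]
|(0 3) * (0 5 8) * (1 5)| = 5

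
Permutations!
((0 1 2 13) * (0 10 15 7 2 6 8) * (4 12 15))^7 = (15)(0 8 6 1) = [8, 0, 2, 3, 4, 5, 1, 7, 6, 9, 10, 11, 12, 13, 14, 15]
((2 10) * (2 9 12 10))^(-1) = (9 10 12) = [0, 1, 2, 3, 4, 5, 6, 7, 8, 10, 12, 11, 9]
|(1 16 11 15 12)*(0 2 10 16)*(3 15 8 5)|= 11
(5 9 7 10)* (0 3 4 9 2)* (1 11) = (0 3 4 9 7 10 5 2)(1 11) = [3, 11, 0, 4, 9, 2, 6, 10, 8, 7, 5, 1]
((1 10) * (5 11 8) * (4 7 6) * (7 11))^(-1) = (1 10)(4 6 7 5 8 11) = [0, 10, 2, 3, 6, 8, 7, 5, 11, 9, 1, 4]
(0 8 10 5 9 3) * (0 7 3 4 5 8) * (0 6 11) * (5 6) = (0 5 9 4 6 11)(3 7)(8 10) = [5, 1, 2, 7, 6, 9, 11, 3, 10, 4, 8, 0]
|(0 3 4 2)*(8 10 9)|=|(0 3 4 2)(8 10 9)|=12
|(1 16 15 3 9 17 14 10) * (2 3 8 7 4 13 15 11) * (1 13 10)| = 24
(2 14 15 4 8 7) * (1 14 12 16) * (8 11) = (1 14 15 4 11 8 7 2 12 16) = [0, 14, 12, 3, 11, 5, 6, 2, 7, 9, 10, 8, 16, 13, 15, 4, 1]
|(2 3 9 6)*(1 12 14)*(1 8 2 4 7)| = |(1 12 14 8 2 3 9 6 4 7)| = 10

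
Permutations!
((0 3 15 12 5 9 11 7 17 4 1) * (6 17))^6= (0 11)(1 9)(3 7)(4 5)(6 15)(12 17)= [11, 9, 2, 7, 5, 4, 15, 3, 8, 1, 10, 0, 17, 13, 14, 6, 16, 12]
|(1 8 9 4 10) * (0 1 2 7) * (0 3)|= 9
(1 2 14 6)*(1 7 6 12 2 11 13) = (1 11 13)(2 14 12)(6 7) = [0, 11, 14, 3, 4, 5, 7, 6, 8, 9, 10, 13, 2, 1, 12]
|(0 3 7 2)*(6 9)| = |(0 3 7 2)(6 9)| = 4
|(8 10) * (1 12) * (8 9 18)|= 4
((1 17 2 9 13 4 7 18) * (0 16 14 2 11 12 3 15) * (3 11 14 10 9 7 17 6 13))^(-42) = [0, 4, 1, 3, 2, 5, 17, 6, 8, 9, 10, 11, 12, 14, 18, 15, 16, 7, 13] = (1 4 2)(6 17 7)(13 14 18)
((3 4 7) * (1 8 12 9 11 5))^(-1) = (1 5 11 9 12 8)(3 7 4) = [0, 5, 2, 7, 3, 11, 6, 4, 1, 12, 10, 9, 8]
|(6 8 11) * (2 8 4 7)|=6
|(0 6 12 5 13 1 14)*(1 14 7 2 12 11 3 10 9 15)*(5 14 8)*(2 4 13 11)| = 55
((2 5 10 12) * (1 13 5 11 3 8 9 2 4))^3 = (1 10)(2 8 11 9 3)(4 5)(12 13) = [0, 10, 8, 2, 5, 4, 6, 7, 11, 3, 1, 9, 13, 12]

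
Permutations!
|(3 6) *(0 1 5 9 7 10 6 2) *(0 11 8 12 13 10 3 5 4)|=|(0 1 4)(2 11 8 12 13 10 6 5 9 7 3)|=33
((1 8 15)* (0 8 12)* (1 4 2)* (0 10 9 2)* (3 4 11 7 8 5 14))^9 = (0 4 3 14 5)(1 2 9 10 12)(7 8 15 11) = [4, 2, 9, 14, 3, 0, 6, 8, 15, 10, 12, 7, 1, 13, 5, 11]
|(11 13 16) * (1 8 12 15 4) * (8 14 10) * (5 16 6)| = 35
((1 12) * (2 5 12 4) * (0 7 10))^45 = [0, 1, 2, 3, 4, 5, 6, 7, 8, 9, 10, 11, 12] = (12)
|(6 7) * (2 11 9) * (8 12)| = |(2 11 9)(6 7)(8 12)| = 6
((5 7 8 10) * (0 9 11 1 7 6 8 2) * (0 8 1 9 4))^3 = [4, 8, 5, 3, 0, 7, 2, 10, 6, 11, 1, 9] = (0 4)(1 8 6 2 5 7 10)(9 11)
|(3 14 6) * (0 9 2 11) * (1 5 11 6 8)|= 10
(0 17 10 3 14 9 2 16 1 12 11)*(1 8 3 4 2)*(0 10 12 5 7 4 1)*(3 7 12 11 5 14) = [17, 14, 16, 3, 2, 12, 6, 4, 7, 0, 1, 10, 5, 13, 9, 15, 8, 11] = (0 17 11 10 1 14 9)(2 16 8 7 4)(5 12)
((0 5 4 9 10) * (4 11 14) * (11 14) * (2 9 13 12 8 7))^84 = (0 7 4 10 8 14 9 12 5 2 13) = [7, 1, 13, 3, 10, 2, 6, 4, 14, 12, 8, 11, 5, 0, 9]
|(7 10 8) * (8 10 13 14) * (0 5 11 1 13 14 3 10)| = |(0 5 11 1 13 3 10)(7 14 8)| = 21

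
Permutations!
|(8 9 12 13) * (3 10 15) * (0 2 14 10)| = |(0 2 14 10 15 3)(8 9 12 13)| = 12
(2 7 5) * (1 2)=(1 2 7 5)=[0, 2, 7, 3, 4, 1, 6, 5]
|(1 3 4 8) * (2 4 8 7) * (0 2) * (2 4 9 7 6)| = 6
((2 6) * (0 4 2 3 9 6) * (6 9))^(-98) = (9)(0 4 2) = [4, 1, 0, 3, 2, 5, 6, 7, 8, 9]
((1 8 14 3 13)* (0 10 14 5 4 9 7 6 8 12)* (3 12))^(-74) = [14, 3, 2, 13, 8, 6, 9, 4, 7, 5, 12, 11, 10, 1, 0] = (0 14)(1 3 13)(4 8 7)(5 6 9)(10 12)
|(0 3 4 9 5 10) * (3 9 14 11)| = |(0 9 5 10)(3 4 14 11)| = 4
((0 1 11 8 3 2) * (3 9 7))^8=(11)=[0, 1, 2, 3, 4, 5, 6, 7, 8, 9, 10, 11]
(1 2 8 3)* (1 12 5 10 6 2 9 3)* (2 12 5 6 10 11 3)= [0, 9, 8, 5, 4, 11, 12, 7, 1, 2, 10, 3, 6]= (1 9 2 8)(3 5 11)(6 12)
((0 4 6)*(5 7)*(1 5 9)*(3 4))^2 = (0 4)(1 7)(3 6)(5 9) = [4, 7, 2, 6, 0, 9, 3, 1, 8, 5]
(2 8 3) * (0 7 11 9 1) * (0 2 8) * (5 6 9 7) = (0 5 6 9 1 2)(3 8)(7 11) = [5, 2, 0, 8, 4, 6, 9, 11, 3, 1, 10, 7]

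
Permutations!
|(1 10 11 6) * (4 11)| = 5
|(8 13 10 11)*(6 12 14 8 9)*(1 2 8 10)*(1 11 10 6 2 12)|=|(1 12 14 6)(2 8 13 11 9)|=20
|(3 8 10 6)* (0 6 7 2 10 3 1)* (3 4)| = 3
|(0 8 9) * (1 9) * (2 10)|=|(0 8 1 9)(2 10)|=4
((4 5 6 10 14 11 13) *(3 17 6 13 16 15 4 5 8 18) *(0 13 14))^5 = (0 16 3 13 15 17 5 4 6 14 8 10 11 18) = [16, 1, 2, 13, 6, 4, 14, 7, 10, 9, 11, 18, 12, 15, 8, 17, 3, 5, 0]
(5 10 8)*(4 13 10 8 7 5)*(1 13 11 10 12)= (1 13 12)(4 11 10 7 5 8)= [0, 13, 2, 3, 11, 8, 6, 5, 4, 9, 7, 10, 1, 12]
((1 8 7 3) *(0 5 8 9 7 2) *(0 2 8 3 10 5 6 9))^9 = (0 6 9 7 10 5 3 1) = [6, 0, 2, 1, 4, 3, 9, 10, 8, 7, 5]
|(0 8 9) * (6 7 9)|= |(0 8 6 7 9)|= 5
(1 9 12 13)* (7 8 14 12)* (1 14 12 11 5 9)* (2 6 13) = [0, 1, 6, 3, 4, 9, 13, 8, 12, 7, 10, 5, 2, 14, 11] = (2 6 13 14 11 5 9 7 8 12)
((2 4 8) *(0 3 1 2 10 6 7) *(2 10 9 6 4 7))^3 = [10, 8, 3, 4, 6, 5, 0, 1, 2, 7, 9] = (0 10 9 7 1 8 2 3 4 6)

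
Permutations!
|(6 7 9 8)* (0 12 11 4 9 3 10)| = |(0 12 11 4 9 8 6 7 3 10)| = 10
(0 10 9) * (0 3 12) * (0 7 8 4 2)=(0 10 9 3 12 7 8 4 2)=[10, 1, 0, 12, 2, 5, 6, 8, 4, 3, 9, 11, 7]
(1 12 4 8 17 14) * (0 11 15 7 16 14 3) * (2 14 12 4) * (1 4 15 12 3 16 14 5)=(0 11 12 2 5 1 15 7 14 4 8 17 16 3)=[11, 15, 5, 0, 8, 1, 6, 14, 17, 9, 10, 12, 2, 13, 4, 7, 3, 16]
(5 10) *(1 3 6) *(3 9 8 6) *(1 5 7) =(1 9 8 6 5 10 7) =[0, 9, 2, 3, 4, 10, 5, 1, 6, 8, 7]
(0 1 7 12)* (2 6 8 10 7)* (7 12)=(0 1 2 6 8 10 12)=[1, 2, 6, 3, 4, 5, 8, 7, 10, 9, 12, 11, 0]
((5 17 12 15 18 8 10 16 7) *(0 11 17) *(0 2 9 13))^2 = (0 17 15 8 16 5 9)(2 13 11 12 18 10 7) = [17, 1, 13, 3, 4, 9, 6, 2, 16, 0, 7, 12, 18, 11, 14, 8, 5, 15, 10]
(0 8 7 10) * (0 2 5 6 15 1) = [8, 0, 5, 3, 4, 6, 15, 10, 7, 9, 2, 11, 12, 13, 14, 1] = (0 8 7 10 2 5 6 15 1)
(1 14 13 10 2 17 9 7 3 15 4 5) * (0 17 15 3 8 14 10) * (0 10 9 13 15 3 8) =(0 17 13 10 2 3 8 14 15 4 5 1 9 7) =[17, 9, 3, 8, 5, 1, 6, 0, 14, 7, 2, 11, 12, 10, 15, 4, 16, 13]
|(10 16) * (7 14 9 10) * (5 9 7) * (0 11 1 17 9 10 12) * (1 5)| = |(0 11 5 10 16 1 17 9 12)(7 14)| = 18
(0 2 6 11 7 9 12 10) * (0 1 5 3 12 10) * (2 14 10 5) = [14, 2, 6, 12, 4, 3, 11, 9, 8, 5, 1, 7, 0, 13, 10] = (0 14 10 1 2 6 11 7 9 5 3 12)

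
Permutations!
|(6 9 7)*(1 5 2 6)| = 6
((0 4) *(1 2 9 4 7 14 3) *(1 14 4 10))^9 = (1 2 9 10)(3 14) = [0, 2, 9, 14, 4, 5, 6, 7, 8, 10, 1, 11, 12, 13, 3]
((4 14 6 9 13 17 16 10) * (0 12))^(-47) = (0 12)(4 14 6 9 13 17 16 10) = [12, 1, 2, 3, 14, 5, 9, 7, 8, 13, 4, 11, 0, 17, 6, 15, 10, 16]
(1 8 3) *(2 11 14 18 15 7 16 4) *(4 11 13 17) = (1 8 3)(2 13 17 4)(7 16 11 14 18 15) = [0, 8, 13, 1, 2, 5, 6, 16, 3, 9, 10, 14, 12, 17, 18, 7, 11, 4, 15]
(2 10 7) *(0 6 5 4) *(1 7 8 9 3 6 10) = (0 10 8 9 3 6 5 4)(1 7 2) = [10, 7, 1, 6, 0, 4, 5, 2, 9, 3, 8]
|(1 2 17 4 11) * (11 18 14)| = |(1 2 17 4 18 14 11)| = 7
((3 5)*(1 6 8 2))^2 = [0, 8, 6, 3, 4, 5, 2, 7, 1] = (1 8)(2 6)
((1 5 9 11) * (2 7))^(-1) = (1 11 9 5)(2 7) = [0, 11, 7, 3, 4, 1, 6, 2, 8, 5, 10, 9]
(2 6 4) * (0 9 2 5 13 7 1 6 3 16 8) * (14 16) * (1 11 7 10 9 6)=(0 6 4 5 13 10 9 2 3 14 16 8)(7 11)=[6, 1, 3, 14, 5, 13, 4, 11, 0, 2, 9, 7, 12, 10, 16, 15, 8]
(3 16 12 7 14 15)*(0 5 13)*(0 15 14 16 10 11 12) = (0 5 13 15 3 10 11 12 7 16) = [5, 1, 2, 10, 4, 13, 6, 16, 8, 9, 11, 12, 7, 15, 14, 3, 0]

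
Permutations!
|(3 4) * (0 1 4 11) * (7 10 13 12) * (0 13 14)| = 10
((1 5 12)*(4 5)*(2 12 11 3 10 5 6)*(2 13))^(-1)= [0, 12, 13, 11, 1, 10, 4, 7, 8, 9, 3, 5, 2, 6]= (1 12 2 13 6 4)(3 11 5 10)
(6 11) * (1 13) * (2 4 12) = (1 13)(2 4 12)(6 11) = [0, 13, 4, 3, 12, 5, 11, 7, 8, 9, 10, 6, 2, 1]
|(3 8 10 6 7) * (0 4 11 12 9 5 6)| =|(0 4 11 12 9 5 6 7 3 8 10)| =11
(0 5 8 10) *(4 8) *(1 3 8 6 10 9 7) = (0 5 4 6 10)(1 3 8 9 7) = [5, 3, 2, 8, 6, 4, 10, 1, 9, 7, 0]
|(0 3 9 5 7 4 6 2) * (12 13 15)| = |(0 3 9 5 7 4 6 2)(12 13 15)| = 24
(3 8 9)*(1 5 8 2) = (1 5 8 9 3 2) = [0, 5, 1, 2, 4, 8, 6, 7, 9, 3]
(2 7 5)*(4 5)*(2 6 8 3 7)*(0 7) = [7, 1, 2, 0, 5, 6, 8, 4, 3] = (0 7 4 5 6 8 3)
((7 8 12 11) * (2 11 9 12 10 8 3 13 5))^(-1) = [0, 1, 5, 7, 4, 13, 6, 11, 10, 12, 8, 2, 9, 3] = (2 5 13 3 7 11)(8 10)(9 12)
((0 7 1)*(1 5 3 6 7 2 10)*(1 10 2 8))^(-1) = (10)(0 1 8)(3 5 7 6) = [1, 8, 2, 5, 4, 7, 3, 6, 0, 9, 10]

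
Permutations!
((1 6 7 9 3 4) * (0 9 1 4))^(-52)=[3, 7, 2, 9, 4, 5, 1, 6, 8, 0]=(0 3 9)(1 7 6)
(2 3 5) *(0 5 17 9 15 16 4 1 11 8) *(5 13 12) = (0 13 12 5 2 3 17 9 15 16 4 1 11 8) = [13, 11, 3, 17, 1, 2, 6, 7, 0, 15, 10, 8, 5, 12, 14, 16, 4, 9]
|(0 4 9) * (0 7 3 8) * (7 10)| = |(0 4 9 10 7 3 8)| = 7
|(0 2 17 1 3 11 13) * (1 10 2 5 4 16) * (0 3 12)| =|(0 5 4 16 1 12)(2 17 10)(3 11 13)| =6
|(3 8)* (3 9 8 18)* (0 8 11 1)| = 10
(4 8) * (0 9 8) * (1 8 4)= (0 9 4)(1 8)= [9, 8, 2, 3, 0, 5, 6, 7, 1, 4]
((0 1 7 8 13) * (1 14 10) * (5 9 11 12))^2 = (0 10 7 13 14 1 8)(5 11)(9 12) = [10, 8, 2, 3, 4, 11, 6, 13, 0, 12, 7, 5, 9, 14, 1]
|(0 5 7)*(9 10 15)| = |(0 5 7)(9 10 15)| = 3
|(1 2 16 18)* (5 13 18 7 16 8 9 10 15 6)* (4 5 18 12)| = 8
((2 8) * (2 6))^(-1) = (2 6 8) = [0, 1, 6, 3, 4, 5, 8, 7, 2]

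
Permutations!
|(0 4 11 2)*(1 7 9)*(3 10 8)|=12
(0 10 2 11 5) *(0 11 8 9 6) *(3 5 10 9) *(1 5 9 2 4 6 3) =(0 2 8 1 5 11 10 4 6)(3 9) =[2, 5, 8, 9, 6, 11, 0, 7, 1, 3, 4, 10]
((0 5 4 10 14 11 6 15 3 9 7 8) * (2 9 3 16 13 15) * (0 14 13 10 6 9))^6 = (0 5 4 6 2)(7 8 14 11 9)(10 15)(13 16) = [5, 1, 0, 3, 6, 4, 2, 8, 14, 7, 15, 9, 12, 16, 11, 10, 13]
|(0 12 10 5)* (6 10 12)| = 4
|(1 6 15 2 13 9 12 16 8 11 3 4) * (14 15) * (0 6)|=14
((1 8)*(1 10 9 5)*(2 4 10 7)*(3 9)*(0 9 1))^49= (10)(0 9 5)= [9, 1, 2, 3, 4, 0, 6, 7, 8, 5, 10]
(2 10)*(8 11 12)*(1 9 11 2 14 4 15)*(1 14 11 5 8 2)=[0, 9, 10, 3, 15, 8, 6, 7, 1, 5, 11, 12, 2, 13, 4, 14]=(1 9 5 8)(2 10 11 12)(4 15 14)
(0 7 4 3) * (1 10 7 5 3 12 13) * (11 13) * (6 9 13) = (0 5 3)(1 10 7 4 12 11 6 9 13) = [5, 10, 2, 0, 12, 3, 9, 4, 8, 13, 7, 6, 11, 1]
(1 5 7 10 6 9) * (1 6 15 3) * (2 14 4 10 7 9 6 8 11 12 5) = (1 2 14 4 10 15 3)(5 9 8 11 12) = [0, 2, 14, 1, 10, 9, 6, 7, 11, 8, 15, 12, 5, 13, 4, 3]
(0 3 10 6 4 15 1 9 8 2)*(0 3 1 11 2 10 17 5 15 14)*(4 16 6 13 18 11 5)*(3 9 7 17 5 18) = (0 1 7 17 4 14)(2 9 8 10 13 3 5 15 18 11)(6 16) = [1, 7, 9, 5, 14, 15, 16, 17, 10, 8, 13, 2, 12, 3, 0, 18, 6, 4, 11]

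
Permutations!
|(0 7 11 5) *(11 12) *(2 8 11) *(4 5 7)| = 15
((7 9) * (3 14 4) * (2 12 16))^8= [0, 1, 16, 4, 14, 5, 6, 7, 8, 9, 10, 11, 2, 13, 3, 15, 12]= (2 16 12)(3 4 14)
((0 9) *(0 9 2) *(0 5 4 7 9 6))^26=[9, 1, 6, 3, 2, 0, 7, 5, 8, 4]=(0 9 4 2 6 7 5)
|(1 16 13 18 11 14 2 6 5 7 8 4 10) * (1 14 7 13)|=22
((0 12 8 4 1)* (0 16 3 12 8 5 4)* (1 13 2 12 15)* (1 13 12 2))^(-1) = (0 8)(1 13 15 3 16)(4 5 12) = [8, 13, 2, 16, 5, 12, 6, 7, 0, 9, 10, 11, 4, 15, 14, 3, 1]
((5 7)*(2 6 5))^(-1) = (2 7 5 6) = [0, 1, 7, 3, 4, 6, 2, 5]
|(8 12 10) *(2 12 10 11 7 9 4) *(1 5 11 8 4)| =|(1 5 11 7 9)(2 12 8 10 4)| =5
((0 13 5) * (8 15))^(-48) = (15) = [0, 1, 2, 3, 4, 5, 6, 7, 8, 9, 10, 11, 12, 13, 14, 15]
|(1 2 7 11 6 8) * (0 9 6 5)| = |(0 9 6 8 1 2 7 11 5)| = 9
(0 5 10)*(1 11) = (0 5 10)(1 11) = [5, 11, 2, 3, 4, 10, 6, 7, 8, 9, 0, 1]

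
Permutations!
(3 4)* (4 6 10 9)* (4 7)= (3 6 10 9 7 4)= [0, 1, 2, 6, 3, 5, 10, 4, 8, 7, 9]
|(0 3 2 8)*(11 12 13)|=12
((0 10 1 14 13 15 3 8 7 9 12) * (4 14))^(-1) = (0 12 9 7 8 3 15 13 14 4 1 10) = [12, 10, 2, 15, 1, 5, 6, 8, 3, 7, 0, 11, 9, 14, 4, 13]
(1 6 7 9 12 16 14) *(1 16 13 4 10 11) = (1 6 7 9 12 13 4 10 11)(14 16) = [0, 6, 2, 3, 10, 5, 7, 9, 8, 12, 11, 1, 13, 4, 16, 15, 14]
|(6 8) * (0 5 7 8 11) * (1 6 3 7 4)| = 6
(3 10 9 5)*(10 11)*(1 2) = [0, 2, 1, 11, 4, 3, 6, 7, 8, 5, 9, 10] = (1 2)(3 11 10 9 5)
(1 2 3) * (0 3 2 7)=(0 3 1 7)=[3, 7, 2, 1, 4, 5, 6, 0]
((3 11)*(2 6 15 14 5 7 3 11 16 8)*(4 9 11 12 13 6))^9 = (2 5 12 8 14 11 16 15 9 3 6 4 7 13) = [0, 1, 5, 6, 7, 12, 4, 13, 14, 3, 10, 16, 8, 2, 11, 9, 15]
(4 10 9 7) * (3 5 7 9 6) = (3 5 7 4 10 6) = [0, 1, 2, 5, 10, 7, 3, 4, 8, 9, 6]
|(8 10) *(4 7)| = |(4 7)(8 10)| = 2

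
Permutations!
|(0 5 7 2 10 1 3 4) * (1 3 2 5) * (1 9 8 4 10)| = 4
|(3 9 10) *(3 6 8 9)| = 4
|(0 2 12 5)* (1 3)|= |(0 2 12 5)(1 3)|= 4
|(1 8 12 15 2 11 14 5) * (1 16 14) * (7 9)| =6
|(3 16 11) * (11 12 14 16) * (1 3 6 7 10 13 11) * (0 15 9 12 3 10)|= 13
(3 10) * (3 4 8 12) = [0, 1, 2, 10, 8, 5, 6, 7, 12, 9, 4, 11, 3] = (3 10 4 8 12)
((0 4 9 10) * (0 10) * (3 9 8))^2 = (10)(0 8 9 4 3) = [8, 1, 2, 0, 3, 5, 6, 7, 9, 4, 10]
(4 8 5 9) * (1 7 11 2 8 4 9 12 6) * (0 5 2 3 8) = (0 5 12 6 1 7 11 3 8 2) = [5, 7, 0, 8, 4, 12, 1, 11, 2, 9, 10, 3, 6]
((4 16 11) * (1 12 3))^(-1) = (1 3 12)(4 11 16) = [0, 3, 2, 12, 11, 5, 6, 7, 8, 9, 10, 16, 1, 13, 14, 15, 4]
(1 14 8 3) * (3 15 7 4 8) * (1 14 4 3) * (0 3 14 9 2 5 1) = (0 3 9 2 5 1 4 8 15 7 14) = [3, 4, 5, 9, 8, 1, 6, 14, 15, 2, 10, 11, 12, 13, 0, 7]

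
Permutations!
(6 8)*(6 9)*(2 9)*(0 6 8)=(0 6)(2 9 8)=[6, 1, 9, 3, 4, 5, 0, 7, 2, 8]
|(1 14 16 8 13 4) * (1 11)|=|(1 14 16 8 13 4 11)|=7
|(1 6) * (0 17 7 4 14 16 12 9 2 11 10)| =22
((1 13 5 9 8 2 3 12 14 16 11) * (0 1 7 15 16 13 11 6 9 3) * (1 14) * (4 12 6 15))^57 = (0 5 9)(1 7 12 11 4)(2 13 6)(3 8 14)(15 16) = [5, 7, 13, 8, 1, 9, 2, 12, 14, 0, 10, 4, 11, 6, 3, 16, 15]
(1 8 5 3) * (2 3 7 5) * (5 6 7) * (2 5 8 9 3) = (1 9 3)(5 8)(6 7) = [0, 9, 2, 1, 4, 8, 7, 6, 5, 3]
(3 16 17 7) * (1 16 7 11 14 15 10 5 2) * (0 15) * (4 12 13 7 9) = (0 15 10 5 2 1 16 17 11 14)(3 9 4 12 13 7) = [15, 16, 1, 9, 12, 2, 6, 3, 8, 4, 5, 14, 13, 7, 0, 10, 17, 11]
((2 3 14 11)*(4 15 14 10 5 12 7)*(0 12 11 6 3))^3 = (0 4 6 5)(2 7 14 10)(3 11 12 15) = [4, 1, 7, 11, 6, 0, 5, 14, 8, 9, 2, 12, 15, 13, 10, 3]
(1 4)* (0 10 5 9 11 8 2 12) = (0 10 5 9 11 8 2 12)(1 4) = [10, 4, 12, 3, 1, 9, 6, 7, 2, 11, 5, 8, 0]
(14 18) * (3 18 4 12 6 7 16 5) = (3 18 14 4 12 6 7 16 5) = [0, 1, 2, 18, 12, 3, 7, 16, 8, 9, 10, 11, 6, 13, 4, 15, 5, 17, 14]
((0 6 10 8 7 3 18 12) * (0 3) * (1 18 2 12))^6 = (18)(0 6 10 8 7) = [6, 1, 2, 3, 4, 5, 10, 0, 7, 9, 8, 11, 12, 13, 14, 15, 16, 17, 18]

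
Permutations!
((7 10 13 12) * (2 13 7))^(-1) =[0, 1, 12, 3, 4, 5, 6, 10, 8, 9, 7, 11, 13, 2] =(2 12 13)(7 10)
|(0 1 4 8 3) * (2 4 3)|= |(0 1 3)(2 4 8)|= 3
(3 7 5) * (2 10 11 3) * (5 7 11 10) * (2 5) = [0, 1, 2, 11, 4, 5, 6, 7, 8, 9, 10, 3] = (3 11)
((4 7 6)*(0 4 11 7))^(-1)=(0 4)(6 7 11)=[4, 1, 2, 3, 0, 5, 7, 11, 8, 9, 10, 6]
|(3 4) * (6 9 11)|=|(3 4)(6 9 11)|=6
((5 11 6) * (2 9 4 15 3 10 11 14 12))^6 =(2 11 9 6 4 5 15 14 3 12 10) =[0, 1, 11, 12, 5, 15, 4, 7, 8, 6, 2, 9, 10, 13, 3, 14]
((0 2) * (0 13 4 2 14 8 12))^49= (0 14 8 12)(2 13 4)= [14, 1, 13, 3, 2, 5, 6, 7, 12, 9, 10, 11, 0, 4, 8]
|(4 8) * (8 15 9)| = |(4 15 9 8)| = 4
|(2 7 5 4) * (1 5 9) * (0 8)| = |(0 8)(1 5 4 2 7 9)| = 6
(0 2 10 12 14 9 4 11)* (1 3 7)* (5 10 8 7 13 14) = [2, 3, 8, 13, 11, 10, 6, 1, 7, 4, 12, 0, 5, 14, 9] = (0 2 8 7 1 3 13 14 9 4 11)(5 10 12)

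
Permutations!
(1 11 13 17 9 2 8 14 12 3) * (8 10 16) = (1 11 13 17 9 2 10 16 8 14 12 3) = [0, 11, 10, 1, 4, 5, 6, 7, 14, 2, 16, 13, 3, 17, 12, 15, 8, 9]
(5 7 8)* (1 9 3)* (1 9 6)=(1 6)(3 9)(5 7 8)=[0, 6, 2, 9, 4, 7, 1, 8, 5, 3]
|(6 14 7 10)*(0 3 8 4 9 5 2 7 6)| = 18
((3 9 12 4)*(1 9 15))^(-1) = [0, 15, 2, 4, 12, 5, 6, 7, 8, 1, 10, 11, 9, 13, 14, 3] = (1 15 3 4 12 9)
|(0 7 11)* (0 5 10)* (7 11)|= 4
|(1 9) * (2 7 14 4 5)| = |(1 9)(2 7 14 4 5)| = 10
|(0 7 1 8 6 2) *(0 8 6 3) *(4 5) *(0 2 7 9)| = |(0 9)(1 6 7)(2 8 3)(4 5)| = 6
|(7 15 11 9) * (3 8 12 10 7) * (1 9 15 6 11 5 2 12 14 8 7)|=22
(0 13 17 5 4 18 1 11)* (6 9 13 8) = (0 8 6 9 13 17 5 4 18 1 11) = [8, 11, 2, 3, 18, 4, 9, 7, 6, 13, 10, 0, 12, 17, 14, 15, 16, 5, 1]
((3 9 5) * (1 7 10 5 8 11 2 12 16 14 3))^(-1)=(1 5 10 7)(2 11 8 9 3 14 16 12)=[0, 5, 11, 14, 4, 10, 6, 1, 9, 3, 7, 8, 2, 13, 16, 15, 12]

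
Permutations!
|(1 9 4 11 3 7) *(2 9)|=|(1 2 9 4 11 3 7)|=7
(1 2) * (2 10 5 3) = (1 10 5 3 2) = [0, 10, 1, 2, 4, 3, 6, 7, 8, 9, 5]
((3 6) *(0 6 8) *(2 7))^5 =(0 6 3 8)(2 7) =[6, 1, 7, 8, 4, 5, 3, 2, 0]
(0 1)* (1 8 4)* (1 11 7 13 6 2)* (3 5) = (0 8 4 11 7 13 6 2 1)(3 5) = [8, 0, 1, 5, 11, 3, 2, 13, 4, 9, 10, 7, 12, 6]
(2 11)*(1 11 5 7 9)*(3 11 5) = (1 5 7 9)(2 3 11) = [0, 5, 3, 11, 4, 7, 6, 9, 8, 1, 10, 2]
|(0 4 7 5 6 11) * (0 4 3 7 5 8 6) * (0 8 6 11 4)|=8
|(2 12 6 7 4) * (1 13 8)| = 15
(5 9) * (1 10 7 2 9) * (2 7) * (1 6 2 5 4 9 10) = (2 10 5 6)(4 9) = [0, 1, 10, 3, 9, 6, 2, 7, 8, 4, 5]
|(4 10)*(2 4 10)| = |(10)(2 4)| = 2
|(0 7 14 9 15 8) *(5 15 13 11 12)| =10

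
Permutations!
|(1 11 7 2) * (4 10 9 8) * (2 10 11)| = 6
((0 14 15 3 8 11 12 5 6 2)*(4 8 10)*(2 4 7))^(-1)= (0 2 7 10 3 15 14)(4 6 5 12 11 8)= [2, 1, 7, 15, 6, 12, 5, 10, 4, 9, 3, 8, 11, 13, 0, 14]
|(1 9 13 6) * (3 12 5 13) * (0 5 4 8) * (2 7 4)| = |(0 5 13 6 1 9 3 12 2 7 4 8)| = 12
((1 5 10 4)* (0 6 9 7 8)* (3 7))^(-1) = (0 8 7 3 9 6)(1 4 10 5) = [8, 4, 2, 9, 10, 1, 0, 3, 7, 6, 5]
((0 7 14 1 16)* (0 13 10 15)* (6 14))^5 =(0 16 7 13 6 10 14 15 1) =[16, 0, 2, 3, 4, 5, 10, 13, 8, 9, 14, 11, 12, 6, 15, 1, 7]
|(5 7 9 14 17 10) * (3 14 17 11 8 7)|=9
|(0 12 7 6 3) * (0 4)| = 6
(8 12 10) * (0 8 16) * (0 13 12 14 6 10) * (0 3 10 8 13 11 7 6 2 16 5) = (0 13 12 3 10 5)(2 16 11 7 6 8 14) = [13, 1, 16, 10, 4, 0, 8, 6, 14, 9, 5, 7, 3, 12, 2, 15, 11]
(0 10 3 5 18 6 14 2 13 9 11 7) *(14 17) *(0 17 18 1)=(0 10 3 5 1)(2 13 9 11 7 17 14)(6 18)=[10, 0, 13, 5, 4, 1, 18, 17, 8, 11, 3, 7, 12, 9, 2, 15, 16, 14, 6]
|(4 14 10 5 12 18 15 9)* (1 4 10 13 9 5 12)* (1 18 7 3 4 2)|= |(1 2)(3 4 14 13 9 10 12 7)(5 18 15)|= 24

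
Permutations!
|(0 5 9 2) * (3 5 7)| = 6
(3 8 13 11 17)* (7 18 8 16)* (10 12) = (3 16 7 18 8 13 11 17)(10 12) = [0, 1, 2, 16, 4, 5, 6, 18, 13, 9, 12, 17, 10, 11, 14, 15, 7, 3, 8]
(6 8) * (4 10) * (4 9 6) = [0, 1, 2, 3, 10, 5, 8, 7, 4, 6, 9] = (4 10 9 6 8)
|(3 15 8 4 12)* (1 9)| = |(1 9)(3 15 8 4 12)| = 10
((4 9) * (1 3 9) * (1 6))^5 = (9) = [0, 1, 2, 3, 4, 5, 6, 7, 8, 9]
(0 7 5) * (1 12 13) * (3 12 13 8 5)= [7, 13, 2, 12, 4, 0, 6, 3, 5, 9, 10, 11, 8, 1]= (0 7 3 12 8 5)(1 13)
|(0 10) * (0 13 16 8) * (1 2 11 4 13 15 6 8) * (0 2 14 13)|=|(0 10 15 6 8 2 11 4)(1 14 13 16)|=8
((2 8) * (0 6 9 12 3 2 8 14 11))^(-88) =(14) =[0, 1, 2, 3, 4, 5, 6, 7, 8, 9, 10, 11, 12, 13, 14]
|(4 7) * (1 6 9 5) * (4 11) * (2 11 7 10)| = |(1 6 9 5)(2 11 4 10)| = 4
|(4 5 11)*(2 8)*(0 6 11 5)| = |(0 6 11 4)(2 8)| = 4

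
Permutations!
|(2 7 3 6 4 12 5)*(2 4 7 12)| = |(2 12 5 4)(3 6 7)| = 12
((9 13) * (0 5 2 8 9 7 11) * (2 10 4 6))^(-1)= (0 11 7 13 9 8 2 6 4 10 5)= [11, 1, 6, 3, 10, 0, 4, 13, 2, 8, 5, 7, 12, 9]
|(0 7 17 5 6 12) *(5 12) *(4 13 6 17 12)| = 15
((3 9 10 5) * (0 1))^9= (0 1)(3 9 10 5)= [1, 0, 2, 9, 4, 3, 6, 7, 8, 10, 5]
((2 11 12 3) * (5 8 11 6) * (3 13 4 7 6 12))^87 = (2 8 7 12 11 6 13 3 5 4) = [0, 1, 8, 5, 2, 4, 13, 12, 7, 9, 10, 6, 11, 3]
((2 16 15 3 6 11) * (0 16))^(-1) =[2, 1, 11, 15, 4, 5, 3, 7, 8, 9, 10, 6, 12, 13, 14, 16, 0] =(0 2 11 6 3 15 16)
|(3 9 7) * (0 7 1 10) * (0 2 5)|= |(0 7 3 9 1 10 2 5)|= 8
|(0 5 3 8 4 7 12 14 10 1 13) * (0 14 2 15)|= |(0 5 3 8 4 7 12 2 15)(1 13 14 10)|= 36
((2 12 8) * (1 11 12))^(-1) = (1 2 8 12 11) = [0, 2, 8, 3, 4, 5, 6, 7, 12, 9, 10, 1, 11]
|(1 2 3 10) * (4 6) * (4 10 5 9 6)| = 7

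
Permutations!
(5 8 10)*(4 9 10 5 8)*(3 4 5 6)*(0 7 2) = (0 7 2)(3 4 9 10 8 6) = [7, 1, 0, 4, 9, 5, 3, 2, 6, 10, 8]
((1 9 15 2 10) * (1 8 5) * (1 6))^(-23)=(1 9 15 2 10 8 5 6)=[0, 9, 10, 3, 4, 6, 1, 7, 5, 15, 8, 11, 12, 13, 14, 2]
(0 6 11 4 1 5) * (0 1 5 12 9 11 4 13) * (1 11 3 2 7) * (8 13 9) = [6, 12, 7, 2, 5, 11, 4, 1, 13, 3, 10, 9, 8, 0] = (0 6 4 5 11 9 3 2 7 1 12 8 13)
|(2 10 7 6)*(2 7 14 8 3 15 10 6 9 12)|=|(2 6 7 9 12)(3 15 10 14 8)|=5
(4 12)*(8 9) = (4 12)(8 9) = [0, 1, 2, 3, 12, 5, 6, 7, 9, 8, 10, 11, 4]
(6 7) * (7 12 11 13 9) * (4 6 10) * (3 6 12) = (3 6)(4 12 11 13 9 7 10) = [0, 1, 2, 6, 12, 5, 3, 10, 8, 7, 4, 13, 11, 9]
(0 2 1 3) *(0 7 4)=(0 2 1 3 7 4)=[2, 3, 1, 7, 0, 5, 6, 4]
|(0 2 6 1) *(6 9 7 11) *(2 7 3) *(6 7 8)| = |(0 8 6 1)(2 9 3)(7 11)| = 12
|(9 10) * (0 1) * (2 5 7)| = 6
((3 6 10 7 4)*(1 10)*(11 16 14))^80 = (1 7 3)(4 6 10)(11 14 16) = [0, 7, 2, 1, 6, 5, 10, 3, 8, 9, 4, 14, 12, 13, 16, 15, 11]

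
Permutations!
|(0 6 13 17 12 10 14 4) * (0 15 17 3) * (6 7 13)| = |(0 7 13 3)(4 15 17 12 10 14)| = 12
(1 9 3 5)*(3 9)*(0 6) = (9)(0 6)(1 3 5) = [6, 3, 2, 5, 4, 1, 0, 7, 8, 9]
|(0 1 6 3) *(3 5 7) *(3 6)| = |(0 1 3)(5 7 6)| = 3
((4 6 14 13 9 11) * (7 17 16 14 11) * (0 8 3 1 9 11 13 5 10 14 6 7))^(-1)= (0 9 1 3 8)(4 11 13 6 16 17 7)(5 14 10)= [9, 3, 2, 8, 11, 14, 16, 4, 0, 1, 5, 13, 12, 6, 10, 15, 17, 7]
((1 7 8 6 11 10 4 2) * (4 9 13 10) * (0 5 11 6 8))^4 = (0 2 5 1 11 7 4)(9 13 10) = [2, 11, 5, 3, 0, 1, 6, 4, 8, 13, 9, 7, 12, 10]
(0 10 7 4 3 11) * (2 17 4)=(0 10 7 2 17 4 3 11)=[10, 1, 17, 11, 3, 5, 6, 2, 8, 9, 7, 0, 12, 13, 14, 15, 16, 4]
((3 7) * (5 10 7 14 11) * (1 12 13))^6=(14)=[0, 1, 2, 3, 4, 5, 6, 7, 8, 9, 10, 11, 12, 13, 14]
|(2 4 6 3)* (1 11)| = 4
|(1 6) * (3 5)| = |(1 6)(3 5)| = 2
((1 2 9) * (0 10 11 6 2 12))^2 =(0 11 2 1)(6 9 12 10) =[11, 0, 1, 3, 4, 5, 9, 7, 8, 12, 6, 2, 10]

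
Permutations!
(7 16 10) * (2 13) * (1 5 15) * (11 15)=(1 5 11 15)(2 13)(7 16 10)=[0, 5, 13, 3, 4, 11, 6, 16, 8, 9, 7, 15, 12, 2, 14, 1, 10]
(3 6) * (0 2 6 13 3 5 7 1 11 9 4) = (0 2 6 5 7 1 11 9 4)(3 13) = [2, 11, 6, 13, 0, 7, 5, 1, 8, 4, 10, 9, 12, 3]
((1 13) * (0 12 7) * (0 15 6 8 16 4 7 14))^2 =(0 14 12)(4 15 8)(6 16 7) =[14, 1, 2, 3, 15, 5, 16, 6, 4, 9, 10, 11, 0, 13, 12, 8, 7]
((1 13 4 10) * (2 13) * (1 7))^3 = [0, 4, 10, 3, 1, 5, 6, 13, 8, 9, 2, 11, 12, 7] = (1 4)(2 10)(7 13)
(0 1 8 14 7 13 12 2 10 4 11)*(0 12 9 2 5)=(0 1 8 14 7 13 9 2 10 4 11 12 5)=[1, 8, 10, 3, 11, 0, 6, 13, 14, 2, 4, 12, 5, 9, 7]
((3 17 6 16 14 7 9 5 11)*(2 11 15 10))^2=(2 3 6 14 9 15)(5 10 11 17 16 7)=[0, 1, 3, 6, 4, 10, 14, 5, 8, 15, 11, 17, 12, 13, 9, 2, 7, 16]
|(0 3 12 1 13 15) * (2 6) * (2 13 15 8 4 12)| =|(0 3 2 6 13 8 4 12 1 15)| =10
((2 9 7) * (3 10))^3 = [0, 1, 2, 10, 4, 5, 6, 7, 8, 9, 3] = (3 10)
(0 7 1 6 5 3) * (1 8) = (0 7 8 1 6 5 3) = [7, 6, 2, 0, 4, 3, 5, 8, 1]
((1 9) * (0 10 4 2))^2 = (0 4)(2 10) = [4, 1, 10, 3, 0, 5, 6, 7, 8, 9, 2]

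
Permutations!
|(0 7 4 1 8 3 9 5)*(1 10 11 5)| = |(0 7 4 10 11 5)(1 8 3 9)| = 12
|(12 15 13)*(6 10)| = 6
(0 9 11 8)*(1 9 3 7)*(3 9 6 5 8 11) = [9, 6, 2, 7, 4, 8, 5, 1, 0, 3, 10, 11] = (11)(0 9 3 7 1 6 5 8)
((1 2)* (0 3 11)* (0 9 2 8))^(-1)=(0 8 1 2 9 11 3)=[8, 2, 9, 0, 4, 5, 6, 7, 1, 11, 10, 3]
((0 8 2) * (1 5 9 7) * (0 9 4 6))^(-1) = (0 6 4 5 1 7 9 2 8) = [6, 7, 8, 3, 5, 1, 4, 9, 0, 2]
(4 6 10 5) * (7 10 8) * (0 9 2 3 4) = [9, 1, 3, 4, 6, 0, 8, 10, 7, 2, 5] = (0 9 2 3 4 6 8 7 10 5)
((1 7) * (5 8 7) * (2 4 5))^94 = (1 8 4)(2 7 5) = [0, 8, 7, 3, 1, 2, 6, 5, 4]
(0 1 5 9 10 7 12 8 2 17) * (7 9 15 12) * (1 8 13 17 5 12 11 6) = (0 8 2 5 15 11 6 1 12 13 17)(9 10) = [8, 12, 5, 3, 4, 15, 1, 7, 2, 10, 9, 6, 13, 17, 14, 11, 16, 0]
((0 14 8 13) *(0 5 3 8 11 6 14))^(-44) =(6 14 11) =[0, 1, 2, 3, 4, 5, 14, 7, 8, 9, 10, 6, 12, 13, 11]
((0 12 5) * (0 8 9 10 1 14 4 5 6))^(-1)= (0 6 12)(1 10 9 8 5 4 14)= [6, 10, 2, 3, 14, 4, 12, 7, 5, 8, 9, 11, 0, 13, 1]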